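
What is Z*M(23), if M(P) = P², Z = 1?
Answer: 529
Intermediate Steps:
Z*M(23) = 1*23² = 1*529 = 529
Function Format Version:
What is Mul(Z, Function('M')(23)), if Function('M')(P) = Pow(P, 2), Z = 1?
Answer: 529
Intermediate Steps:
Mul(Z, Function('M')(23)) = Mul(1, Pow(23, 2)) = Mul(1, 529) = 529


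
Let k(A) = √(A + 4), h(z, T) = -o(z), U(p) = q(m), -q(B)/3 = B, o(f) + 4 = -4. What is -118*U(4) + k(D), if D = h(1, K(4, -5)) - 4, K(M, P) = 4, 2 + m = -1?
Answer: -1062 + 2*√2 ≈ -1059.2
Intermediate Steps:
m = -3 (m = -2 - 1 = -3)
o(f) = -8 (o(f) = -4 - 4 = -8)
q(B) = -3*B
U(p) = 9 (U(p) = -3*(-3) = 9)
h(z, T) = 8 (h(z, T) = -1*(-8) = 8)
D = 4 (D = 8 - 4 = 4)
k(A) = √(4 + A)
-118*U(4) + k(D) = -118*9 + √(4 + 4) = -1062 + √8 = -1062 + 2*√2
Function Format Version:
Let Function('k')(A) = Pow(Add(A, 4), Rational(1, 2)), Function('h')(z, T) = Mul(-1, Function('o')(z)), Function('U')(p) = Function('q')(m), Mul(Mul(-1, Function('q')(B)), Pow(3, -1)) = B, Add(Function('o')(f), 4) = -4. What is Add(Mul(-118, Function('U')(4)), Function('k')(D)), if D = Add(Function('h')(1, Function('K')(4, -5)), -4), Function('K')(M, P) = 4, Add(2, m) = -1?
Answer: Add(-1062, Mul(2, Pow(2, Rational(1, 2)))) ≈ -1059.2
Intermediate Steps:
m = -3 (m = Add(-2, -1) = -3)
Function('o')(f) = -8 (Function('o')(f) = Add(-4, -4) = -8)
Function('q')(B) = Mul(-3, B)
Function('U')(p) = 9 (Function('U')(p) = Mul(-3, -3) = 9)
Function('h')(z, T) = 8 (Function('h')(z, T) = Mul(-1, -8) = 8)
D = 4 (D = Add(8, -4) = 4)
Function('k')(A) = Pow(Add(4, A), Rational(1, 2))
Add(Mul(-118, Function('U')(4)), Function('k')(D)) = Add(Mul(-118, 9), Pow(Add(4, 4), Rational(1, 2))) = Add(-1062, Pow(8, Rational(1, 2))) = Add(-1062, Mul(2, Pow(2, Rational(1, 2))))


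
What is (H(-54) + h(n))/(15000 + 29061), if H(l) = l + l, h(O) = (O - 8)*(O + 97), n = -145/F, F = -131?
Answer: -4486248/252043607 ≈ -0.017799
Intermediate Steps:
n = 145/131 (n = -145/(-131) = -145*(-1/131) = 145/131 ≈ 1.1069)
h(O) = (-8 + O)*(97 + O)
H(l) = 2*l
(H(-54) + h(n))/(15000 + 29061) = (2*(-54) + (-776 + (145/131)² + 89*(145/131)))/(15000 + 29061) = (-108 + (-776 + 21025/17161 + 12905/131))/44061 = (-108 - 11605356/17161)*(1/44061) = -13458744/17161*1/44061 = -4486248/252043607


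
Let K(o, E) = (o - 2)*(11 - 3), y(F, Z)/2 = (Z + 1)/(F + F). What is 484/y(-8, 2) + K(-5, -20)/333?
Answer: -429848/333 ≈ -1290.8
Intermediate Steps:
y(F, Z) = (1 + Z)/F (y(F, Z) = 2*((Z + 1)/(F + F)) = 2*((1 + Z)/((2*F))) = 2*((1 + Z)*(1/(2*F))) = 2*((1 + Z)/(2*F)) = (1 + Z)/F)
K(o, E) = -16 + 8*o (K(o, E) = (-2 + o)*8 = -16 + 8*o)
484/y(-8, 2) + K(-5, -20)/333 = 484/(((1 + 2)/(-8))) + (-16 + 8*(-5))/333 = 484/((-1/8*3)) + (-16 - 40)*(1/333) = 484/(-3/8) - 56*1/333 = 484*(-8/3) - 56/333 = -3872/3 - 56/333 = -429848/333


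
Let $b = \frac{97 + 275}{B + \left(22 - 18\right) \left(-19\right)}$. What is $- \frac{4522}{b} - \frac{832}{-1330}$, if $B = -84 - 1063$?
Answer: $\frac{1838937371}{123690} \approx 14867.0$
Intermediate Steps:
$B = -1147$
$b = - \frac{372}{1223}$ ($b = \frac{97 + 275}{-1147 + \left(22 - 18\right) \left(-19\right)} = \frac{372}{-1147 + 4 \left(-19\right)} = \frac{372}{-1147 - 76} = \frac{372}{-1223} = 372 \left(- \frac{1}{1223}\right) = - \frac{372}{1223} \approx -0.30417$)
$- \frac{4522}{b} - \frac{832}{-1330} = - \frac{4522}{- \frac{372}{1223}} - \frac{832}{-1330} = \left(-4522\right) \left(- \frac{1223}{372}\right) - - \frac{416}{665} = \frac{2765203}{186} + \frac{416}{665} = \frac{1838937371}{123690}$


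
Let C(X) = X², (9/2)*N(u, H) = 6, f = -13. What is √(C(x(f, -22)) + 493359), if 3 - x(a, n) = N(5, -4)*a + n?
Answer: 2*√1114090/3 ≈ 703.67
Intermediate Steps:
N(u, H) = 4/3 (N(u, H) = (2/9)*6 = 4/3)
x(a, n) = 3 - n - 4*a/3 (x(a, n) = 3 - (4*a/3 + n) = 3 - (n + 4*a/3) = 3 + (-n - 4*a/3) = 3 - n - 4*a/3)
√(C(x(f, -22)) + 493359) = √((3 - 1*(-22) - 4/3*(-13))² + 493359) = √((3 + 22 + 52/3)² + 493359) = √((127/3)² + 493359) = √(16129/9 + 493359) = √(4456360/9) = 2*√1114090/3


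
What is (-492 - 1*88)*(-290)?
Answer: 168200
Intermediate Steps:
(-492 - 1*88)*(-290) = (-492 - 88)*(-290) = -580*(-290) = 168200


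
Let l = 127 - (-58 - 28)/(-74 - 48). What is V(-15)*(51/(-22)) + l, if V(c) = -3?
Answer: 178821/1342 ≈ 133.25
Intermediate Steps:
l = 7704/61 (l = 127 - (-86)/(-122) = 127 - (-86)*(-1)/122 = 127 - 1*43/61 = 127 - 43/61 = 7704/61 ≈ 126.30)
V(-15)*(51/(-22)) + l = -153/(-22) + 7704/61 = -153*(-1)/22 + 7704/61 = -3*(-51/22) + 7704/61 = 153/22 + 7704/61 = 178821/1342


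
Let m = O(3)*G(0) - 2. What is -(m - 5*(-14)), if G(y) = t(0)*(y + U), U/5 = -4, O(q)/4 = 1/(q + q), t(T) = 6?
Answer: 12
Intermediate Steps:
O(q) = 2/q (O(q) = 4/(q + q) = 4/((2*q)) = 4*(1/(2*q)) = 2/q)
U = -20 (U = 5*(-4) = -20)
G(y) = -120 + 6*y (G(y) = 6*(y - 20) = 6*(-20 + y) = -120 + 6*y)
m = -82 (m = (2/3)*(-120 + 6*0) - 2 = (2*(⅓))*(-120 + 0) - 2 = (⅔)*(-120) - 2 = -80 - 2 = -82)
-(m - 5*(-14)) = -(-82 - 5*(-14)) = -(-82 + 70) = -1*(-12) = 12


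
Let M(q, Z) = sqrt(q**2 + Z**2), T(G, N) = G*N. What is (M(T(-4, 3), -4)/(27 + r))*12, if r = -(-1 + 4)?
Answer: 2*sqrt(10) ≈ 6.3246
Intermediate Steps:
r = -3 (r = -1*3 = -3)
M(q, Z) = sqrt(Z**2 + q**2)
(M(T(-4, 3), -4)/(27 + r))*12 = (sqrt((-4)**2 + (-4*3)**2)/(27 - 3))*12 = (sqrt(16 + (-12)**2)/24)*12 = (sqrt(16 + 144)/24)*12 = (sqrt(160)/24)*12 = ((4*sqrt(10))/24)*12 = (sqrt(10)/6)*12 = 2*sqrt(10)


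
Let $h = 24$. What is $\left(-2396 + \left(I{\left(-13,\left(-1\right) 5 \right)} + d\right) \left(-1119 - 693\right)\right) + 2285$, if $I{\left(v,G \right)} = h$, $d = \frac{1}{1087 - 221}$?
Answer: $- \frac{18879273}{433} \approx -43601.0$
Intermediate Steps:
$d = \frac{1}{866} \approx 0.0011547$
$I{\left(v,G \right)} = 24$
$\left(-2396 + \left(I{\left(-13,\left(-1\right) 5 \right)} + d\right) \left(-1119 - 693\right)\right) + 2285 = \left(-2396 + \left(24 + \frac{1}{866}\right) \left(-1119 - 693\right)\right) + 2285 = \left(-2396 + \frac{20785}{866} \left(-1812\right)\right) + 2285 = \left(-2396 - \frac{18831210}{433}\right) + 2285 = - \frac{19868678}{433} + 2285 = - \frac{18879273}{433}$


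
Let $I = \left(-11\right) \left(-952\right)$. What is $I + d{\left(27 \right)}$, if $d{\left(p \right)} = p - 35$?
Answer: $10464$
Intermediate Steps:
$I = 10472$
$d{\left(p \right)} = -35 + p$
$I + d{\left(27 \right)} = 10472 + \left(-35 + 27\right) = 10472 - 8 = 10464$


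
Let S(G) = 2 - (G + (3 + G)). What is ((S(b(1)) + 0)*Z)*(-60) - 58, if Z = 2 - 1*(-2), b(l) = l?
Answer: 662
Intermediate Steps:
Z = 4 (Z = 2 + 2 = 4)
S(G) = -1 - 2*G (S(G) = 2 - (3 + 2*G) = 2 + (-3 - 2*G) = -1 - 2*G)
((S(b(1)) + 0)*Z)*(-60) - 58 = (((-1 - 2*1) + 0)*4)*(-60) - 58 = (((-1 - 2) + 0)*4)*(-60) - 58 = ((-3 + 0)*4)*(-60) - 58 = -3*4*(-60) - 58 = -12*(-60) - 58 = 720 - 58 = 662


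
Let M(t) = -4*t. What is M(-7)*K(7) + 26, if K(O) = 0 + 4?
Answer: 138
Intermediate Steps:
K(O) = 4
M(-7)*K(7) + 26 = -4*(-7)*4 + 26 = 28*4 + 26 = 112 + 26 = 138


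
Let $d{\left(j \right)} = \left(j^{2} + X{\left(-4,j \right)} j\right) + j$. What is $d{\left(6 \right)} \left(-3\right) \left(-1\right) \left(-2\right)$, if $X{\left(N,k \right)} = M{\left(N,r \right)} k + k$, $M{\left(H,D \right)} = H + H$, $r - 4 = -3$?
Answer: $1260$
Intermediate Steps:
$r = 1$ ($r = 4 - 3 = 1$)
$M{\left(H,D \right)} = 2 H$
$X{\left(N,k \right)} = k + 2 N k$ ($X{\left(N,k \right)} = 2 N k + k = k + 2 N k$)
$d{\left(j \right)} = j - 6 j^{2}$ ($d{\left(j \right)} = \left(j^{2} + j \left(1 + 2 \left(-4\right)\right) j\right) + j = \left(j^{2} + j \left(1 - 8\right) j\right) + j = \left(j^{2} + j \left(-7\right) j\right) + j = \left(j^{2} + - 7 j j\right) + j = \left(j^{2} - 7 j^{2}\right) + j = - 6 j^{2} + j = j - 6 j^{2}$)
$d{\left(6 \right)} \left(-3\right) \left(-1\right) \left(-2\right) = 6 \left(1 - 36\right) \left(-3\right) \left(-1\right) \left(-2\right) = 6 \left(1 - 36\right) 3 \left(-2\right) = 6 \left(-35\right) \left(-6\right) = \left(-210\right) \left(-6\right) = 1260$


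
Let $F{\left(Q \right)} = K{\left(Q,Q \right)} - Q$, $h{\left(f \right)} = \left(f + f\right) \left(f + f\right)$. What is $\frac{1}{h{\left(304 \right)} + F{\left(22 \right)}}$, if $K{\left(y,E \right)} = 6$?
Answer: $\frac{1}{369648} \approx 2.7053 \cdot 10^{-6}$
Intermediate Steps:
$h{\left(f \right)} = 4 f^{2}$ ($h{\left(f \right)} = 2 f 2 f = 4 f^{2}$)
$F{\left(Q \right)} = 6 - Q$
$\frac{1}{h{\left(304 \right)} + F{\left(22 \right)}} = \frac{1}{4 \cdot 304^{2} + \left(6 - 22\right)} = \frac{1}{4 \cdot 92416 + \left(6 - 22\right)} = \frac{1}{369664 - 16} = \frac{1}{369648}$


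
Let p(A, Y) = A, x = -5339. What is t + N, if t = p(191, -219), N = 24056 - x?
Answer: 29586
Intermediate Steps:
N = 29395 (N = 24056 - 1*(-5339) = 24056 + 5339 = 29395)
t = 191
t + N = 191 + 29395 = 29586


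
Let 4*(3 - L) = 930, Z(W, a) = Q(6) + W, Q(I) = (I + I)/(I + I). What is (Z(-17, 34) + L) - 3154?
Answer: -6799/2 ≈ -3399.5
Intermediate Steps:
Q(I) = 1 (Q(I) = (2*I)/((2*I)) = (2*I)*(1/(2*I)) = 1)
Z(W, a) = 1 + W
L = -459/2 (L = 3 - ¼*930 = 3 - 465/2 = -459/2 ≈ -229.50)
(Z(-17, 34) + L) - 3154 = ((1 - 17) - 459/2) - 3154 = (-16 - 459/2) - 3154 = -491/2 - 3154 = -6799/2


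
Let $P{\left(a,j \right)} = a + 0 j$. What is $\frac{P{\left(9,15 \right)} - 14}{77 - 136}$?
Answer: $\frac{5}{59} \approx 0.084746$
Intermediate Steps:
$P{\left(a,j \right)} = a$ ($P{\left(a,j \right)} = a + 0 = a$)
$\frac{P{\left(9,15 \right)} - 14}{77 - 136} = \frac{9 - 14}{77 - 136} = - \frac{5}{-59} = \left(-5\right) \left(- \frac{1}{59}\right) = \frac{5}{59}$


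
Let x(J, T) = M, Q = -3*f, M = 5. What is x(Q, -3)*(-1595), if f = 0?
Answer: -7975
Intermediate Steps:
Q = 0 (Q = -3*0 = 0)
x(J, T) = 5
x(Q, -3)*(-1595) = 5*(-1595) = -7975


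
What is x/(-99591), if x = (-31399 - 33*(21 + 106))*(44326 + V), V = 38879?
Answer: 987088650/33197 ≈ 29734.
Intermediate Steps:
x = -2961265950 (x = (-31399 - 33*(21 + 106))*(44326 + 38879) = (-31399 - 33*127)*83205 = (-31399 - 4191)*83205 = -35590*83205 = -2961265950)
x/(-99591) = -2961265950/(-99591) = -2961265950*(-1/99591) = 987088650/33197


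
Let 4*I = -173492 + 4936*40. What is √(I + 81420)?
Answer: √87407 ≈ 295.65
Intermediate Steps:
I = 5987 (I = (-173492 + 4936*40)/4 = (-173492 + 197440)/4 = (¼)*23948 = 5987)
√(I + 81420) = √(5987 + 81420) = √87407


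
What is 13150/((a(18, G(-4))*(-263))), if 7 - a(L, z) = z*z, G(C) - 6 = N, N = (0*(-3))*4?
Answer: 50/29 ≈ 1.7241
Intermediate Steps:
N = 0 (N = 0*4 = 0)
G(C) = 6 (G(C) = 6 + 0 = 6)
a(L, z) = 7 - z² (a(L, z) = 7 - z*z = 7 - z²)
13150/((a(18, G(-4))*(-263))) = 13150/(((7 - 1*6²)*(-263))) = 13150/(((7 - 1*36)*(-263))) = 13150/(((7 - 36)*(-263))) = 13150/((-29*(-263))) = 13150/7627 = 13150*(1/7627) = 50/29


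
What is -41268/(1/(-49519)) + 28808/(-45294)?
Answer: 46280278919120/22647 ≈ 2.0435e+9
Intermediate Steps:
-41268/(1/(-49519)) + 28808/(-45294) = -41268/(-1/49519) + 28808*(-1/45294) = -41268*(-49519) - 14404/22647 = 2043550092 - 14404/22647 = 46280278919120/22647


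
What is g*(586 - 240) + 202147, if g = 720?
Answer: 451267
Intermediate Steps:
g*(586 - 240) + 202147 = 720*(586 - 240) + 202147 = 720*346 + 202147 = 249120 + 202147 = 451267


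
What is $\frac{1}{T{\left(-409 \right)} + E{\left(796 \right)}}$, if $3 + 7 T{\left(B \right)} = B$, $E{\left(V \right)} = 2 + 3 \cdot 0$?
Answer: $- \frac{7}{398} \approx -0.017588$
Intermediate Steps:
$E{\left(V \right)} = 2$ ($E{\left(V \right)} = 2 + 0 = 2$)
$T{\left(B \right)} = - \frac{3}{7} + \frac{B}{7}$
$\frac{1}{T{\left(-409 \right)} + E{\left(796 \right)}} = \frac{1}{\left(- \frac{3}{7} + \frac{1}{7} \left(-409\right)\right) + 2} = \frac{1}{\left(- \frac{3}{7} - \frac{409}{7}\right) + 2} = \frac{1}{- \frac{412}{7} + 2} = \frac{1}{- \frac{398}{7}} = - \frac{7}{398}$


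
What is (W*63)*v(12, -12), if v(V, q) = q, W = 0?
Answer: 0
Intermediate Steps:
(W*63)*v(12, -12) = (0*63)*(-12) = 0*(-12) = 0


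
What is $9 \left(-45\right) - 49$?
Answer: $-454$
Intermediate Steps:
$9 \left(-45\right) - 49 = -405 - 49 = -454$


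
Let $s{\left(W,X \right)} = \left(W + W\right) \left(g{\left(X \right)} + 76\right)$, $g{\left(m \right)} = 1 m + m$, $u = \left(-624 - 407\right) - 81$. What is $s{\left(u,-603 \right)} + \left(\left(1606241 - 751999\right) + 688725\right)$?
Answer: $4056087$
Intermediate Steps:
$u = -1112$ ($u = -1031 - 81 = -1112$)
$g{\left(m \right)} = 2 m$ ($g{\left(m \right)} = m + m = 2 m$)
$s{\left(W,X \right)} = 2 W \left(76 + 2 X\right)$ ($s{\left(W,X \right)} = \left(W + W\right) \left(2 X + 76\right) = 2 W \left(76 + 2 X\right)$)
$s{\left(u,-603 \right)} + \left(\left(1606241 - 751999\right) + 688725\right) = 4 \left(-1112\right) \left(38 - 603\right) + \left(\left(1606241 - 751999\right) + 688725\right) = 4 \left(-1112\right) \left(-565\right) + \left(854242 + 688725\right) = 2513120 + 1542967 = 4056087$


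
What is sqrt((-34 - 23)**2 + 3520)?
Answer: sqrt(6769) ≈ 82.274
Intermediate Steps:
sqrt((-34 - 23)**2 + 3520) = sqrt((-57)**2 + 3520) = sqrt(3249 + 3520) = sqrt(6769)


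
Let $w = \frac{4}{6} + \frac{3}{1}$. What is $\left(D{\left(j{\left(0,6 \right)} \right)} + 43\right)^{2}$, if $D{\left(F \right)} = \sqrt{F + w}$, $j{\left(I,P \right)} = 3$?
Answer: $\frac{5567}{3} + \frac{172 \sqrt{15}}{3} \approx 2077.7$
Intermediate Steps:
$w = \frac{11}{3}$ ($w = 4 \cdot \frac{1}{6} + 3 \cdot 1 = \frac{2}{3} + 3 = \frac{11}{3} \approx 3.6667$)
$D{\left(F \right)} = \sqrt{\frac{11}{3} + F}$ ($D{\left(F \right)} = \sqrt{F + \frac{11}{3}} = \sqrt{\frac{11}{3} + F}$)
$\left(D{\left(j{\left(0,6 \right)} \right)} + 43\right)^{2} = \left(\frac{\sqrt{33 + 9 \cdot 3}}{3} + 43\right)^{2} = \left(\frac{\sqrt{33 + 27}}{3} + 43\right)^{2} = \left(\frac{\sqrt{60}}{3} + 43\right)^{2} = \left(\frac{2 \sqrt{15}}{3} + 43\right)^{2} = \left(43 + \frac{2 \sqrt{15}}{3}\right)^{2}$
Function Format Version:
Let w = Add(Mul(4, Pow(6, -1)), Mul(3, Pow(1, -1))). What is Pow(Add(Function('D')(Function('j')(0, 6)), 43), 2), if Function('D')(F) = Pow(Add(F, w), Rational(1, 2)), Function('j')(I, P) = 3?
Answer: Add(Rational(5567, 3), Mul(Rational(172, 3), Pow(15, Rational(1, 2)))) ≈ 2077.7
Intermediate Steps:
w = Rational(11, 3) (w = Add(Mul(4, Rational(1, 6)), Mul(3, 1)) = Add(Rational(2, 3), 3) = Rational(11, 3) ≈ 3.6667)
Function('D')(F) = Pow(Add(Rational(11, 3), F), Rational(1, 2)) (Function('D')(F) = Pow(Add(F, Rational(11, 3)), Rational(1, 2)) = Pow(Add(Rational(11, 3), F), Rational(1, 2)))
Pow(Add(Function('D')(Function('j')(0, 6)), 43), 2) = Pow(Add(Mul(Rational(1, 3), Pow(Add(33, Mul(9, 3)), Rational(1, 2))), 43), 2) = Pow(Add(Mul(Rational(1, 3), Pow(Add(33, 27), Rational(1, 2))), 43), 2) = Pow(Add(Mul(Rational(1, 3), Pow(60, Rational(1, 2))), 43), 2) = Pow(Add(Mul(Rational(1, 3), Mul(2, Pow(15, Rational(1, 2)))), 43), 2) = Pow(Add(Mul(Rational(2, 3), Pow(15, Rational(1, 2))), 43), 2) = Pow(Add(43, Mul(Rational(2, 3), Pow(15, Rational(1, 2)))), 2)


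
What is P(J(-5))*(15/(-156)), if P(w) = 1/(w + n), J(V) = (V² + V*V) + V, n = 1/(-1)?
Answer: -5/2288 ≈ -0.0021853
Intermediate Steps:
n = -1 (n = 1*(-1) = -1)
J(V) = V + 2*V² (J(V) = (V² + V²) + V = 2*V² + V = V + 2*V²)
P(w) = 1/(-1 + w) (P(w) = 1/(w - 1) = 1/(-1 + w))
P(J(-5))*(15/(-156)) = (15/(-156))/(-1 - 5*(1 + 2*(-5))) = (15*(-1/156))/(-1 - 5*(1 - 10)) = -5/52/(-1 - 5*(-9)) = -5/52/(-1 + 45) = -5/52/44 = (1/44)*(-5/52) = -5/2288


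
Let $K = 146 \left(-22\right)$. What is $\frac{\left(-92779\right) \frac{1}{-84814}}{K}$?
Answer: $- \frac{92779}{272422568} \approx -0.00034057$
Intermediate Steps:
$K = -3212$
$\frac{\left(-92779\right) \frac{1}{-84814}}{K} = \frac{\left(-92779\right) \frac{1}{-84814}}{-3212} = \left(-92779\right) \left(- \frac{1}{84814}\right) \left(- \frac{1}{3212}\right) = \frac{92779}{84814} \left(- \frac{1}{3212}\right) = - \frac{92779}{272422568}$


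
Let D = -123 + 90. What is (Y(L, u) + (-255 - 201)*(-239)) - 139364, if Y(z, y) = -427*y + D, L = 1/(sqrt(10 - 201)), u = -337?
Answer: 113486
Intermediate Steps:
D = -33
L = -I*sqrt(191)/191 (L = 1/(sqrt(-191)) = 1/(I*sqrt(191)) = -I*sqrt(191)/191 ≈ -0.072357*I)
Y(z, y) = -33 - 427*y (Y(z, y) = -427*y - 33 = -33 - 427*y)
(Y(L, u) + (-255 - 201)*(-239)) - 139364 = ((-33 - 427*(-337)) + (-255 - 201)*(-239)) - 139364 = ((-33 + 143899) - 456*(-239)) - 139364 = (143866 + 108984) - 139364 = 252850 - 139364 = 113486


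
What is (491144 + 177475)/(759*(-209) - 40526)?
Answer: -95517/28451 ≈ -3.3572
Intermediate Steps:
(491144 + 177475)/(759*(-209) - 40526) = 668619/(-158631 - 40526) = 668619/(-199157) = 668619*(-1/199157) = -95517/28451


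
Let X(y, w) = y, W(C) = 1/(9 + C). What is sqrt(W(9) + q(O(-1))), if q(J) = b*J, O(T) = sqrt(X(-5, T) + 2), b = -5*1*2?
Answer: sqrt(2 - 360*I*sqrt(3))/6 ≈ 2.9476 - 2.9381*I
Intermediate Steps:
b = -10 (b = -5*2 = -10)
O(T) = I*sqrt(3) (O(T) = sqrt(-5 + 2) = sqrt(-3) = I*sqrt(3))
q(J) = -10*J
sqrt(W(9) + q(O(-1))) = sqrt(1/(9 + 9) - 10*I*sqrt(3)) = sqrt(1/18 - 10*I*sqrt(3))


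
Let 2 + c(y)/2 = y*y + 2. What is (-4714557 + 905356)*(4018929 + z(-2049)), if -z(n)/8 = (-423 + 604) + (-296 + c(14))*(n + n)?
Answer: -27291953818745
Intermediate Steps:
c(y) = 2*y² (c(y) = -4 + 2*(y*y + 2) = -4 + 2*(y² + 2) = -4 + 2*(2 + y²) = -4 + (4 + 2*y²) = 2*y²)
z(n) = -1448 - 1536*n (z(n) = -8*((-423 + 604) + (-296 + 2*14²)*(n + n)) = -8*(181 + (-296 + 2*196)*(2*n)) = -8*(181 + (-296 + 392)*(2*n)) = -8*(181 + 96*(2*n)) = -8*(181 + 192*n) = -1448 - 1536*n)
(-4714557 + 905356)*(4018929 + z(-2049)) = (-4714557 + 905356)*(4018929 + (-1448 - 1536*(-2049))) = -3809201*(4018929 + (-1448 + 3147264)) = -3809201*(4018929 + 3145816) = -3809201*7164745 = -27291953818745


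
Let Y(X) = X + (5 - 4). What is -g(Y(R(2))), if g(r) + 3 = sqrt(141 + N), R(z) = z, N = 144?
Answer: 3 - sqrt(285) ≈ -13.882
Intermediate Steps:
Y(X) = 1 + X (Y(X) = X + 1 = 1 + X)
g(r) = -3 + sqrt(285) (g(r) = -3 + sqrt(141 + 144) = -3 + sqrt(285))
-g(Y(R(2))) = -(-3 + sqrt(285)) = 3 - sqrt(285)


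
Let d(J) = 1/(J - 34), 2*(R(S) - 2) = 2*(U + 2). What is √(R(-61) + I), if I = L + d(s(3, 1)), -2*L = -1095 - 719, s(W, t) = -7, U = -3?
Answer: √1526307/41 ≈ 30.133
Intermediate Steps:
R(S) = 1 (R(S) = 2 + (2*(-3 + 2))/2 = 2 + (2*(-1))/2 = 2 + (½)*(-2) = 2 - 1 = 1)
L = 907 (L = -(-1095 - 719)/2 = -½*(-1814) = 907)
d(J) = 1/(-34 + J)
I = 37186/41 (I = 907 + 1/(-34 - 7) = 907 + 1/(-41) = 907 - 1/41 = 37186/41 ≈ 906.98)
√(R(-61) + I) = √(1 + 37186/41) = √(37227/41) = √1526307/41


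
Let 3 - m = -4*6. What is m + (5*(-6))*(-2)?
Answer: 87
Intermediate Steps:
m = 27 (m = 3 - (-4)*6 = 3 - 1*(-24) = 3 + 24 = 27)
m + (5*(-6))*(-2) = 27 + (5*(-6))*(-2) = 27 - 30*(-2) = 27 + 60 = 87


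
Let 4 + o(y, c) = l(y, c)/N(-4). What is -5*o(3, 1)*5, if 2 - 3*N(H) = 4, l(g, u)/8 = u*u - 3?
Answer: -500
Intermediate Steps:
l(g, u) = -24 + 8*u² (l(g, u) = 8*(u*u - 3) = 8*(u² - 3) = 8*(-3 + u²) = -24 + 8*u²)
N(H) = -⅔ (N(H) = ⅔ - ⅓*4 = ⅔ - 4/3 = -⅔)
o(y, c) = 32 - 12*c² (o(y, c) = -4 + (-24 + 8*c²)/(-⅔) = -4 + (-24 + 8*c²)*(-3/2) = -4 + (36 - 12*c²) = 32 - 12*c²)
-5*o(3, 1)*5 = -5*(32 - 12*1²)*5 = -5*(32 - 12*1)*5 = -5*(32 - 12)*5 = -5*20*5 = -100*5 = -500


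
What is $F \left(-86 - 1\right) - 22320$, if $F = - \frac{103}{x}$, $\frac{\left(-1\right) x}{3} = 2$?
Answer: $- \frac{47627}{2} \approx -23814.0$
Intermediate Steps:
$x = -6$ ($x = \left(-3\right) 2 = -6$)
$F = \frac{103}{6}$ ($F = - \frac{103}{-6} = \left(-103\right) \left(- \frac{1}{6}\right) = \frac{103}{6} \approx 17.167$)
$F \left(-86 - 1\right) - 22320 = \frac{103 \left(-86 - 1\right)}{6} - 22320 = \frac{103}{6} \left(-87\right) - 22320 = - \frac{2987}{2} - 22320 = - \frac{47627}{2}$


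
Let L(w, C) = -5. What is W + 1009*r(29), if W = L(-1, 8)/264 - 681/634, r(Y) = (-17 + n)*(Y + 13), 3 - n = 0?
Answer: -49651512373/83688 ≈ -5.9329e+5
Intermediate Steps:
n = 3 (n = 3 - 1*0 = 3 + 0 = 3)
r(Y) = -182 - 14*Y (r(Y) = (-17 + 3)*(Y + 13) = -14*(13 + Y) = -182 - 14*Y)
W = -91477/83688 (W = -5/264 - 681/634 = -91477/83688 ≈ -1.0931)
W + 1009*r(29) = -91477/83688 + 1009*(-182 - 14*29) = -91477/83688 + 1009*(-182 - 406) = -91477/83688 + 1009*(-588) = -91477/83688 - 593292 = -49651512373/83688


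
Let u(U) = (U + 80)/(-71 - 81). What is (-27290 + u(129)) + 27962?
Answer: 5365/8 ≈ 670.63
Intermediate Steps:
u(U) = -10/19 - U/152 (u(U) = (80 + U)/(-152) = (80 + U)*(-1/152) = -10/19 - U/152)
(-27290 + u(129)) + 27962 = (-27290 + (-10/19 - 1/152*129)) + 27962 = (-27290 + (-10/19 - 129/152)) + 27962 = (-27290 - 11/8) + 27962 = -218331/8 + 27962 = 5365/8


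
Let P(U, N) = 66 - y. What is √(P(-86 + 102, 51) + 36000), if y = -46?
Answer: 4*√2257 ≈ 190.03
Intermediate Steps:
P(U, N) = 112 (P(U, N) = 66 - 1*(-46) = 66 + 46 = 112)
√(P(-86 + 102, 51) + 36000) = √(112 + 36000) = √36112 = 4*√2257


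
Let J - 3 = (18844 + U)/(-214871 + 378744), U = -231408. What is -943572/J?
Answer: -22089424908/39865 ≈ -5.5411e+5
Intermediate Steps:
J = 279055/163873 (J = 3 + (18844 - 231408)/(-214871 + 378744) = 3 - 212564/163873 = 279055/163873 ≈ 1.7029)
-943572/J = -943572/279055/163873 = -943572*163873/279055 = -22089424908/39865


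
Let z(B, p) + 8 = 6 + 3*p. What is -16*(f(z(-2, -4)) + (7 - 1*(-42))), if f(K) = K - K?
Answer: -784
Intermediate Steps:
z(B, p) = -2 + 3*p (z(B, p) = -8 + (6 + 3*p) = -2 + 3*p)
f(K) = 0
-16*(f(z(-2, -4)) + (7 - 1*(-42))) = -16*(0 + (7 - 1*(-42))) = -16*(0 + (7 + 42)) = -16*(0 + 49) = -16*49 = -784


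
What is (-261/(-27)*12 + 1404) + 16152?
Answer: 17672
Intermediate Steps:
(-261/(-27)*12 + 1404) + 16152 = (-261*(-1)/27*12 + 1404) + 16152 = (-9*(-29/27)*12 + 1404) + 16152 = ((29/3)*12 + 1404) + 16152 = (116 + 1404) + 16152 = 1520 + 16152 = 17672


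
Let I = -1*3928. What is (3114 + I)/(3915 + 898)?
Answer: -814/4813 ≈ -0.16913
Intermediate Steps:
I = -3928
(3114 + I)/(3915 + 898) = (3114 - 3928)/(3915 + 898) = -814/4813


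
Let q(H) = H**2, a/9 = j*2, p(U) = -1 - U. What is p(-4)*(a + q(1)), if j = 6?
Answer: 327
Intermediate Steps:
a = 108 (a = 9*(6*2) = 9*12 = 108)
p(-4)*(a + q(1)) = (-1 - 1*(-4))*(108 + 1**2) = (-1 + 4)*(108 + 1) = 3*109 = 327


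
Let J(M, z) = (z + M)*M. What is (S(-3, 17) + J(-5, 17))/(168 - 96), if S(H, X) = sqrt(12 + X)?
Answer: -5/6 + sqrt(29)/72 ≈ -0.75854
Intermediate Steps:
J(M, z) = M*(M + z) (J(M, z) = (M + z)*M = M*(M + z))
(S(-3, 17) + J(-5, 17))/(168 - 96) = (sqrt(12 + 17) - 5*(-5 + 17))/(168 - 96) = (sqrt(29) - 5*12)/72 = (sqrt(29) - 60)*(1/72) = (-60 + sqrt(29))*(1/72) = -5/6 + sqrt(29)/72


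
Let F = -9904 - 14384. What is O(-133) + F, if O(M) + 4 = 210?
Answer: -24082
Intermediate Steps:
O(M) = 206 (O(M) = -4 + 210 = 206)
F = -24288
O(-133) + F = 206 - 24288 = -24082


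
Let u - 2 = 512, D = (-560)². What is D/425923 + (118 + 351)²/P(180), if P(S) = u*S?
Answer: 122700721003/39406395960 ≈ 3.1137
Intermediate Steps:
D = 313600
u = 514 (u = 2 + 512 = 514)
P(S) = 514*S
D/425923 + (118 + 351)²/P(180) = 313600/425923 + (118 + 351)²/((514*180)) = 313600*(1/425923) + 469²/92520 = 313600/425923 + 219961*(1/92520) = 313600/425923 + 219961/92520 = 122700721003/39406395960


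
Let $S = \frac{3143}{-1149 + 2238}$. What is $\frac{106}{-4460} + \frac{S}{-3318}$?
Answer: $- \frac{7089782}{287773695} \approx -0.024637$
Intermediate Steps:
$S = \frac{3143}{1089} \approx 2.8861$
$\frac{106}{-4460} + \frac{S}{-3318} = \frac{106}{-4460} + \frac{3143}{1089 \left(-3318\right)} = 106 \left(- \frac{1}{4460}\right) + \frac{3143}{1089} \left(- \frac{1}{3318}\right) = - \frac{53}{2230} - \frac{449}{516186} = - \frac{7089782}{287773695}$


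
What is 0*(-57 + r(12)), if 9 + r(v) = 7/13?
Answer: 0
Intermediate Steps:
r(v) = -110/13 (r(v) = -9 + 7/13 = -110/13)
0*(-57 + r(12)) = 0*(-57 - 110/13) = 0*(-851/13) = 0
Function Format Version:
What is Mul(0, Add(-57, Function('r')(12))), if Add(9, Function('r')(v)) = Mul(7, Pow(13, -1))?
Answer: 0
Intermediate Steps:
Function('r')(v) = Rational(-110, 13) (Function('r')(v) = Add(-9, Mul(7, Pow(13, -1))) = Add(-9, Mul(7, Rational(1, 13))) = Add(-9, Rational(7, 13)) = Rational(-110, 13))
Mul(0, Add(-57, Function('r')(12))) = Mul(0, Add(-57, Rational(-110, 13))) = Mul(0, Rational(-851, 13)) = 0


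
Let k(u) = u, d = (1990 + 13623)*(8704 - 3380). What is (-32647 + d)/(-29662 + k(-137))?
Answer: -83090965/29799 ≈ -2788.4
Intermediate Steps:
d = 83123612 (d = 15613*5324 = 83123612)
(-32647 + d)/(-29662 + k(-137)) = (-32647 + 83123612)/(-29662 - 137) = 83090965/(-29799) = 83090965*(-1/29799) = -83090965/29799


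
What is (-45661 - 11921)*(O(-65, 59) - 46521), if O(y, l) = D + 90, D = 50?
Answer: 2670710742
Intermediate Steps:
O(y, l) = 140 (O(y, l) = 50 + 90 = 140)
(-45661 - 11921)*(O(-65, 59) - 46521) = (-45661 - 11921)*(140 - 46521) = -57582*(-46381) = 2670710742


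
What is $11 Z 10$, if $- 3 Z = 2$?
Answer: $- \frac{220}{3} \approx -73.333$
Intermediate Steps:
$Z = - \frac{2}{3}$ ($Z = \left(- \frac{1}{3}\right) 2 = - \frac{2}{3} \approx -0.66667$)
$11 Z 10 = 11 \left(- \frac{2}{3}\right) 10 = \left(- \frac{22}{3}\right) 10 = - \frac{220}{3}$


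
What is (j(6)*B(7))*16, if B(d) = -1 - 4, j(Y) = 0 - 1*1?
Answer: 80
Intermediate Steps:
j(Y) = -1 (j(Y) = 0 - 1 = -1)
B(d) = -5
(j(6)*B(7))*16 = -1*(-5)*16 = 5*16 = 80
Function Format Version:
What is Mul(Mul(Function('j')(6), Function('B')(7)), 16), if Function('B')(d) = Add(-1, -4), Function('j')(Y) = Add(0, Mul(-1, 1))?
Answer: 80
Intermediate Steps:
Function('j')(Y) = -1 (Function('j')(Y) = Add(0, -1) = -1)
Function('B')(d) = -5
Mul(Mul(Function('j')(6), Function('B')(7)), 16) = Mul(Mul(-1, -5), 16) = Mul(5, 16) = 80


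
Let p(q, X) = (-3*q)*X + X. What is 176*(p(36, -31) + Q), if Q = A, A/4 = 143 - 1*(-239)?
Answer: 852720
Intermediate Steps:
p(q, X) = X - 3*X*q (p(q, X) = -3*X*q + X = X - 3*X*q)
A = 1528 (A = 4*(143 - 1*(-239)) = 4*(143 + 239) = 4*382 = 1528)
Q = 1528
176*(p(36, -31) + Q) = 176*(-31*(1 - 3*36) + 1528) = 176*(-31*(1 - 108) + 1528) = 176*(-31*(-107) + 1528) = 176*(3317 + 1528) = 176*4845 = 852720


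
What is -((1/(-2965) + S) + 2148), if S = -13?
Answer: -6330274/2965 ≈ -2135.0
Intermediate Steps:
-((1/(-2965) + S) + 2148) = -((1/(-2965) - 13) + 2148) = -((-1/2965 - 13) + 2148) = -(-38546/2965 + 2148) = -1*6330274/2965 = -6330274/2965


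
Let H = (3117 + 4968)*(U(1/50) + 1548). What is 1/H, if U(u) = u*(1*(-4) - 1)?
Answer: 2/25029543 ≈ 7.9906e-8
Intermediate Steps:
U(u) = -5*u (U(u) = u*(-4 - 1) = u*(-5) = -5*u)
H = 25029543/2 (H = (3117 + 4968)*(-5/50 + 1548) = 8085*(-5*1/50 + 1548) = 8085*(-⅒ + 1548) = 8085*(15479/10) = 25029543/2 ≈ 1.2515e+7)
1/H = 1/(25029543/2) = 2/25029543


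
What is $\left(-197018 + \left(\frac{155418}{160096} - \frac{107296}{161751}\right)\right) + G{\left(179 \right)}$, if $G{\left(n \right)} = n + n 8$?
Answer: $- \frac{2530095381209285}{12947844048} \approx -1.9541 \cdot 10^{5}$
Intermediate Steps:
$G{\left(n \right)} = 9 n$ ($G{\left(n \right)} = n + 8 n = 9 n$)
$\left(-197018 + \left(\frac{155418}{160096} - \frac{107296}{161751}\right)\right) + G{\left(179 \right)} = \left(-197018 + \left(\frac{155418}{160096} - \frac{107296}{161751}\right)\right) + 9 \cdot 179 = \left(-197018 + \left(155418 \cdot \frac{1}{160096} - \frac{107296}{161751}\right)\right) + 1611 = \left(-197018 + \left(\frac{77709}{80048} - \frac{107296}{161751}\right)\right) + 1611 = \left(-197018 + \frac{3980678251}{12947844048}\right) + 1611 = - \frac{2550954357970613}{12947844048} + 1611 = - \frac{2530095381209285}{12947844048}$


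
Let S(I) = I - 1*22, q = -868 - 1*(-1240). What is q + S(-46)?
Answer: 304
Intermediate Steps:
q = 372 (q = -868 + 1240 = 372)
S(I) = -22 + I (S(I) = I - 22 = -22 + I)
q + S(-46) = 372 + (-22 - 46) = 372 - 68 = 304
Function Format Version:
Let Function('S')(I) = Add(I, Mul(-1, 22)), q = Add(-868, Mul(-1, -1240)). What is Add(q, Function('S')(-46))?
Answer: 304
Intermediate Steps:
q = 372 (q = Add(-868, 1240) = 372)
Function('S')(I) = Add(-22, I) (Function('S')(I) = Add(I, -22) = Add(-22, I))
Add(q, Function('S')(-46)) = Add(372, Add(-22, -46)) = Add(372, -68) = 304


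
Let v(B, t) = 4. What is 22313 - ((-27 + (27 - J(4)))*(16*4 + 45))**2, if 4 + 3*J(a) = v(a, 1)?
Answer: 22313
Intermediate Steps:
J(a) = 0 (J(a) = -4/3 + (1/3)*4 = -4/3 + 4/3 = 0)
22313 - ((-27 + (27 - J(4)))*(16*4 + 45))**2 = 22313 - ((-27 + (27 - 1*0))*(16*4 + 45))**2 = 22313 - ((-27 + (27 + 0))*(64 + 45))**2 = 22313 - ((-27 + 27)*109)**2 = 22313 - (0*109)**2 = 22313 - 1*0**2 = 22313 - 1*0 = 22313 + 0 = 22313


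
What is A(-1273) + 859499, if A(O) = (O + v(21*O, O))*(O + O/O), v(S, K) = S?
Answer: 36483131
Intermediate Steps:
A(O) = 22*O*(1 + O) (A(O) = (O + 21*O)*(O + O/O) = (22*O)*(O + 1) = (22*O)*(1 + O) = 22*O*(1 + O))
A(-1273) + 859499 = 22*(-1273)*(1 - 1273) + 859499 = 22*(-1273)*(-1272) + 859499 = 35623632 + 859499 = 36483131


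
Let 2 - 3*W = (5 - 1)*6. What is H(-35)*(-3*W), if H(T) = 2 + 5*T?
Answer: -3806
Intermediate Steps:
W = -22/3 (W = ⅔ - (5 - 1)*6/3 = ⅔ - 4*6/3 = ⅔ - ⅓*24 = ⅔ - 8 = -22/3 ≈ -7.3333)
H(-35)*(-3*W) = (2 + 5*(-35))*(-3*(-22/3)) = (2 - 175)*22 = -173*22 = -3806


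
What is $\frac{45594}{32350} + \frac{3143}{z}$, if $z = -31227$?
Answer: $\frac{94434842}{72156675} \approx 1.3087$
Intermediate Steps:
$\frac{45594}{32350} + \frac{3143}{z} = \frac{45594}{32350} + \frac{3143}{-31227} = 45594 \cdot \frac{1}{32350} + 3143 \left(- \frac{1}{31227}\right) = \frac{22797}{16175} - \frac{449}{4461} = \frac{94434842}{72156675}$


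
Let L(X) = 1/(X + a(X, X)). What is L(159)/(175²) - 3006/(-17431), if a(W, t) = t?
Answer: 29274699931/169756151250 ≈ 0.17245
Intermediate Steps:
L(X) = 1/(2*X) (L(X) = 1/(X + X) = 1/(2*X))
L(159)/(175²) - 3006/(-17431) = ((½)/159)/(175²) - 3006/(-17431) = ((½)*(1/159))/30625 - 3006*(-1/17431) = (1/318)*(1/30625) + 3006/17431 = 1/9738750 + 3006/17431 = 29274699931/169756151250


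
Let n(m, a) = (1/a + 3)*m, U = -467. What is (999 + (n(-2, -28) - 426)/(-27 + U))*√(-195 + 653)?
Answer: 6915131*√458/6916 ≈ 21398.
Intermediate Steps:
n(m, a) = m*(3 + 1/a) (n(m, a) = (3 + 1/a)*m = m*(3 + 1/a))
(999 + (n(-2, -28) - 426)/(-27 + U))*√(-195 + 653) = (999 + ((3*(-2) - 2/(-28)) - 426)/(-27 - 467))*√(-195 + 653) = (999 + ((-6 - 2*(-1/28)) - 426)/(-494))*√458 = (999 + ((-6 + 1/14) - 426)*(-1/494))*√458 = (999 + (-83/14 - 426)*(-1/494))*√458 = (999 - 6047/14*(-1/494))*√458 = (999 + 6047/6916)*√458 = 6915131*√458/6916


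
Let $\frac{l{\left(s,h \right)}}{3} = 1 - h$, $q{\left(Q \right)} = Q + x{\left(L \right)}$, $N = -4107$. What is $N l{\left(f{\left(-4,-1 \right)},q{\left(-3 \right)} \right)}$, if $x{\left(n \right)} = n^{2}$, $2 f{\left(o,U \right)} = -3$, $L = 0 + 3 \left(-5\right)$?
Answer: $2722941$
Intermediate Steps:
$L = -15$ ($L = 0 - 15 = -15$)
$f{\left(o,U \right)} = - \frac{3}{2}$ ($f{\left(o,U \right)} = \frac{1}{2} \left(-3\right) = - \frac{3}{2}$)
$q{\left(Q \right)} = 225 + Q$ ($q{\left(Q \right)} = Q + \left(-15\right)^{2} = Q + 225 = 225 + Q$)
$l{\left(s,h \right)} = 3 - 3 h$ ($l{\left(s,h \right)} = 3 \left(1 - h\right) = 3 - 3 h$)
$N l{\left(f{\left(-4,-1 \right)},q{\left(-3 \right)} \right)} = - 4107 \left(3 - 3 \left(225 - 3\right)\right) = - 4107 \left(3 - 666\right) = \left(-4107\right) \left(-663\right) = 2722941$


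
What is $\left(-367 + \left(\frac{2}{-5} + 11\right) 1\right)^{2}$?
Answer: $\frac{3175524}{25} \approx 1.2702 \cdot 10^{5}$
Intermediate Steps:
$\left(-367 + \left(\frac{2}{-5} + 11\right) 1\right)^{2} = \left(-367 + \left(2 \left(- \frac{1}{5}\right) + 11\right) 1\right)^{2} = \left(-367 + \left(- \frac{2}{5} + 11\right) 1\right)^{2} = \left(-367 + \frac{53}{5} \cdot 1\right)^{2} = \left(-367 + \frac{53}{5}\right)^{2} = \left(- \frac{1782}{5}\right)^{2} = \frac{3175524}{25}$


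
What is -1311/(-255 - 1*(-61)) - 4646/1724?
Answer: 169855/41807 ≈ 4.0628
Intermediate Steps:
-1311/(-255 - 1*(-61)) - 4646/1724 = -1311/(-255 + 61) - 4646*1/1724 = -1311/(-194) - 2323/862 = -1311*(-1/194) - 2323/862 = 1311/194 - 2323/862 = 169855/41807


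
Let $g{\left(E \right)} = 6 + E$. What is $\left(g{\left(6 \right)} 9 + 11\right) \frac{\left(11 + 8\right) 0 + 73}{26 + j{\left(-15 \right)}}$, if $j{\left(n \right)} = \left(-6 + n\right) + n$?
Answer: $- \frac{8687}{10} \approx -868.7$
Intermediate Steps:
$j{\left(n \right)} = -6 + 2 n$
$\left(g{\left(6 \right)} 9 + 11\right) \frac{\left(11 + 8\right) 0 + 73}{26 + j{\left(-15 \right)}} = \left(\left(6 + 6\right) 9 + 11\right) \frac{\left(11 + 8\right) 0 + 73}{26 + \left(-6 + 2 \left(-15\right)\right)} = \left(12 \cdot 9 + 11\right) \frac{19 \cdot 0 + 73}{26 - 36} = \left(108 + 11\right) \frac{0 + 73}{26 - 36} = 119 \frac{73}{-10} = 119 \cdot 73 \left(- \frac{1}{10}\right) = 119 \left(- \frac{73}{10}\right) = - \frac{8687}{10}$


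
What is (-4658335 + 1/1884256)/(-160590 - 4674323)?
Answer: 8777495673759/9110213829728 ≈ 0.96348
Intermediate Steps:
(-4658335 + 1/1884256)/(-160590 - 4674323) = (-4658335 + 1/1884256)/(-4834913) = -8777495673759/1884256*(-1/4834913) = 8777495673759/9110213829728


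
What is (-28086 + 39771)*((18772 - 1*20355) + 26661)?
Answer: 293036430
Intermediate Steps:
(-28086 + 39771)*((18772 - 1*20355) + 26661) = 11685*((18772 - 20355) + 26661) = 11685*(-1583 + 26661) = 11685*25078 = 293036430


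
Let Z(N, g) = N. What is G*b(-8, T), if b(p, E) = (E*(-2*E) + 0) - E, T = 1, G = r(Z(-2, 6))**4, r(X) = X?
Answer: -48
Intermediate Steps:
G = 16 (G = (-2)**4 = 16)
b(p, E) = -E - 2*E**2 (b(p, E) = (-2*E**2 + 0) - E = -2*E**2 - E = -E - 2*E**2)
G*b(-8, T) = 16*(-1*1*(1 + 2*1)) = 16*(-1*1*(1 + 2)) = 16*(-1*1*3) = 16*(-3) = -48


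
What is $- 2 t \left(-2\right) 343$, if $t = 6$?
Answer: $8232$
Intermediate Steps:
$- 2 t \left(-2\right) 343 = \left(-2\right) 6 \left(-2\right) 343 = \left(-12\right) \left(-2\right) 343 = 24 \cdot 343 = 8232$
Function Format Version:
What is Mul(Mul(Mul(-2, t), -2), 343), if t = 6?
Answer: 8232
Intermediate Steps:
Mul(Mul(Mul(-2, t), -2), 343) = Mul(Mul(Mul(-2, 6), -2), 343) = Mul(Mul(-12, -2), 343) = Mul(24, 343) = 8232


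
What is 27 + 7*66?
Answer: 489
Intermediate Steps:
27 + 7*66 = 27 + 462 = 489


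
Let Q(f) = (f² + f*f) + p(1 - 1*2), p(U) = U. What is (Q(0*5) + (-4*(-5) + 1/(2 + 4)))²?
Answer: 13225/36 ≈ 367.36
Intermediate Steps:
Q(f) = -1 + 2*f² (Q(f) = (f² + f*f) + (1 - 1*2) = (f² + f²) + (1 - 2) = 2*f² - 1 = -1 + 2*f²)
(Q(0*5) + (-4*(-5) + 1/(2 + 4)))² = ((-1 + 2*(0*5)²) + (-4*(-5) + 1/(2 + 4)))² = ((-1 + 2*0²) + (20 + 1/6))² = ((-1 + 2*0) + (20 + ⅙))² = ((-1 + 0) + 121/6)² = (-1 + 121/6)² = (115/6)² = 13225/36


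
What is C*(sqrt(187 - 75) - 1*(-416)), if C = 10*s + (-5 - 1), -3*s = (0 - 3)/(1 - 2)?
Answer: -6656 - 64*sqrt(7) ≈ -6825.3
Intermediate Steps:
s = -1 (s = -(0 - 3)/(3*(1 - 2)) = -(-1)/(-1) = -(-1)*(-1) = -1/3*3 = -1)
C = -16 (C = 10*(-1) + (-5 - 1) = -10 - 6 = -16)
C*(sqrt(187 - 75) - 1*(-416)) = -16*(sqrt(187 - 75) - 1*(-416)) = -16*(sqrt(112) + 416) = -16*(4*sqrt(7) + 416) = -16*(416 + 4*sqrt(7)) = -6656 - 64*sqrt(7)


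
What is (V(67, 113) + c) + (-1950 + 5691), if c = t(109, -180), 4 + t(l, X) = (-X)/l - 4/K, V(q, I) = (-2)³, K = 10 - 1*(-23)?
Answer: 13418717/3597 ≈ 3730.5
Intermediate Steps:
K = 33 (K = 10 + 23 = 33)
V(q, I) = -8
t(l, X) = -136/33 - X/l (t(l, X) = -4 + ((-X)/l - 4/33) = -4 + (-X/l - 4*1/33) = -4 + (-X/l - 4/33) = -4 + (-4/33 - X/l) = -136/33 - X/l)
c = -8884/3597 (c = -136/33 - 1*(-180)/109 = -136/33 - 1*(-180)*1/109 = -136/33 + 180/109 = -8884/3597 ≈ -2.4698)
(V(67, 113) + c) + (-1950 + 5691) = (-8 - 8884/3597) + (-1950 + 5691) = -37660/3597 + 3741 = 13418717/3597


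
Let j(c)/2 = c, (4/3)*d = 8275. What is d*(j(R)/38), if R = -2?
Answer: -24825/38 ≈ -653.29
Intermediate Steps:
d = 24825/4 (d = (¾)*8275 = 24825/4 ≈ 6206.3)
j(c) = 2*c
d*(j(R)/38) = 24825*((2*(-2))/38)/4 = 24825*(-4*1/38)/4 = (24825/4)*(-2/19) = -24825/38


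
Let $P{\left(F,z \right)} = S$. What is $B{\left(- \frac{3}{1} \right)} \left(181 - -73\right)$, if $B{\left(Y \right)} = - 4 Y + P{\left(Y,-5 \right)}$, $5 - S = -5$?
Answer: $5588$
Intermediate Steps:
$S = 10$ ($S = 5 - -5 = 5 + 5 = 10$)
$P{\left(F,z \right)} = 10$
$B{\left(Y \right)} = 10 - 4 Y$ ($B{\left(Y \right)} = - 4 Y + 10 = 10 - 4 Y$)
$B{\left(- \frac{3}{1} \right)} \left(181 - -73\right) = \left(10 - 4 \left(- \frac{3}{1}\right)\right) \left(181 - -73\right) = \left(10 - 4 \left(\left(-3\right) 1\right)\right) \left(181 + 73\right) = \left(10 - -12\right) 254 = \left(10 + 12\right) 254 = 22 \cdot 254 = 5588$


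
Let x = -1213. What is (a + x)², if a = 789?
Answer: 179776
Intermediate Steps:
(a + x)² = (789 - 1213)² = (-424)² = 179776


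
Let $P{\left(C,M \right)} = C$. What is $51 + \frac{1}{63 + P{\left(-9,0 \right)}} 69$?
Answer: $\frac{941}{18} \approx 52.278$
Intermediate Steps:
$51 + \frac{1}{63 + P{\left(-9,0 \right)}} 69 = 51 + \frac{1}{63 - 9} \cdot 69 = 51 + \frac{1}{54} \cdot 69 = 51 + \frac{23}{18} = \frac{941}{18}$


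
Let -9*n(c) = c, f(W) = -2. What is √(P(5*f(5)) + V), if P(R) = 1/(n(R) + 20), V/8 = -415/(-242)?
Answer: √60132910/2090 ≈ 3.7103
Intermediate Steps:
V = 1660/121 (V = 8*(-415/(-242)) = 8*(-415*(-1/242)) = 8*(415/242) = 1660/121 ≈ 13.719)
n(c) = -c/9
P(R) = 1/(20 - R/9) (P(R) = 1/(-R/9 + 20) = 1/(20 - R/9))
√(P(5*f(5)) + V) = √(-9/(-180 + 5*(-2)) + 1660/121) = √(-9/(-180 - 10) + 1660/121) = √(-9/(-190) + 1660/121) = √(-9*(-1/190) + 1660/121) = √(9/190 + 1660/121) = √(316489/22990) = √60132910/2090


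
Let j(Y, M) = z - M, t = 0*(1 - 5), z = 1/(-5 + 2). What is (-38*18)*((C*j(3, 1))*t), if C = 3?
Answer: 0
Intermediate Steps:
z = -⅓ (z = 1/(-3) = -⅓ ≈ -0.33333)
t = 0 (t = 0*(-4) = 0)
j(Y, M) = -⅓ - M
(-38*18)*((C*j(3, 1))*t) = (-38*18)*((3*(-⅓ - 1*1))*0) = -684*3*(-⅓ - 1)*0 = -684*3*(-4/3)*0 = -(-2736)*0 = -684*0 = 0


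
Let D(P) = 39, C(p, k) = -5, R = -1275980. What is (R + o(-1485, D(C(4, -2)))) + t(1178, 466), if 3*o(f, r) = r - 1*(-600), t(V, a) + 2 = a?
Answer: -1275303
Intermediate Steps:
t(V, a) = -2 + a
o(f, r) = 200 + r/3 (o(f, r) = (r - 1*(-600))/3 = (r + 600)/3 = (600 + r)/3 = 200 + r/3)
(R + o(-1485, D(C(4, -2)))) + t(1178, 466) = (-1275980 + (200 + (⅓)*39)) + (-2 + 466) = (-1275980 + (200 + 13)) + 464 = (-1275980 + 213) + 464 = -1275767 + 464 = -1275303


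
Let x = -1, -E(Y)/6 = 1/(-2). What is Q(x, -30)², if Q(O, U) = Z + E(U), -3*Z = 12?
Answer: 1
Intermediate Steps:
E(Y) = 3 (E(Y) = -6/(-2) = -6*(-½) = 3)
Z = -4 (Z = -⅓*12 = -4)
Q(O, U) = -1 (Q(O, U) = -4 + 3 = -1)
Q(x, -30)² = (-1)² = 1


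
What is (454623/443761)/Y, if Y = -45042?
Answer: -151541/6662627654 ≈ -2.2745e-5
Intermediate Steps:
(454623/443761)/Y = (454623/443761)/(-45042) = (454623*(1/443761))*(-1/45042) = (454623/443761)*(-1/45042) = -151541/6662627654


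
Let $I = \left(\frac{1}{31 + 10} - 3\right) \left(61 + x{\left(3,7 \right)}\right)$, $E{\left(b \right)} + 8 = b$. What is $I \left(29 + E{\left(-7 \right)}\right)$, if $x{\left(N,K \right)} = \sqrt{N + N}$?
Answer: $- \frac{104188}{41} - \frac{1708 \sqrt{6}}{41} \approx -2643.2$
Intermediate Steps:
$x{\left(N,K \right)} = \sqrt{2} \sqrt{N}$ ($x{\left(N,K \right)} = \sqrt{2 N} = \sqrt{2} \sqrt{N}$)
$E{\left(b \right)} = -8 + b$
$I = - \frac{7442}{41} - \frac{122 \sqrt{6}}{41}$ ($I = \left(\frac{1}{31 + 10} - 3\right) \left(61 + \sqrt{2} \sqrt{3}\right) = \left(\frac{1}{41} - 3\right) \left(61 + \sqrt{6}\right) = - \frac{122 \left(61 + \sqrt{6}\right)}{41} = - \frac{7442}{41} - \frac{122 \sqrt{6}}{41} \approx -188.8$)
$I \left(29 + E{\left(-7 \right)}\right) = \left(- \frac{7442}{41} - \frac{122 \sqrt{6}}{41}\right) \left(29 - 15\right) = \left(- \frac{7442}{41} - \frac{122 \sqrt{6}}{41}\right) 14 = - \frac{104188}{41} - \frac{1708 \sqrt{6}}{41}$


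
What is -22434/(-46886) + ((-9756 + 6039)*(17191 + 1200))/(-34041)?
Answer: 76330000458/38001103 ≈ 2008.6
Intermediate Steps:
-22434/(-46886) + ((-9756 + 6039)*(17191 + 1200))/(-34041) = -22434*(-1/46886) - 3717*18391*(-1/34041) = 11217/23443 - 68359347*(-1/34041) = 11217/23443 + 3255207/1621 = 76330000458/38001103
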